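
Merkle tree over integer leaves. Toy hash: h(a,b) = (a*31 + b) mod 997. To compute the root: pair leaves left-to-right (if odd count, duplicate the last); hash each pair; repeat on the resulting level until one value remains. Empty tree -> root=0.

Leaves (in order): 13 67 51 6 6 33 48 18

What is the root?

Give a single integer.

L0: [13, 67, 51, 6, 6, 33, 48, 18]
L1: h(13,67)=(13*31+67)%997=470 h(51,6)=(51*31+6)%997=590 h(6,33)=(6*31+33)%997=219 h(48,18)=(48*31+18)%997=509 -> [470, 590, 219, 509]
L2: h(470,590)=(470*31+590)%997=205 h(219,509)=(219*31+509)%997=319 -> [205, 319]
L3: h(205,319)=(205*31+319)%997=692 -> [692]

Answer: 692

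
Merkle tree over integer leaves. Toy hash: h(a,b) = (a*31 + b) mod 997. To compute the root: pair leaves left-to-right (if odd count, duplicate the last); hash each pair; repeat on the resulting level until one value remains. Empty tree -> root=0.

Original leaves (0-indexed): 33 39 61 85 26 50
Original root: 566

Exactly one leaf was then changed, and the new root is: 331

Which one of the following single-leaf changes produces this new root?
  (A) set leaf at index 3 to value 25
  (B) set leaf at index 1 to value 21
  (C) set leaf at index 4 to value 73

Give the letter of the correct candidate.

Answer: C

Derivation:
Original leaves: [33, 39, 61, 85, 26, 50]
Target new root: 331
Try each candidate change and compute the resulting root:
Candidate A: set leaf[3] = 25 -> leaves = [33, 39, 61, 25, 26, 50]
  L0: [33, 39, 61, 25, 26, 50]
  L1: h(33,39)=(33*31+39)%997=65 h(61,25)=(61*31+25)%997=919 h(26,50)=(26*31+50)%997=856 -> [65, 919, 856]
  L2: h(65,919)=(65*31+919)%997=940 h(856,856)=(856*31+856)%997=473 -> [940, 473]
  L3: h(940,473)=(940*31+473)%997=700 -> [700]
  root = 700 != target 331
Candidate B: set leaf[1] = 21 -> leaves = [33, 21, 61, 85, 26, 50]
  L0: [33, 21, 61, 85, 26, 50]
  L1: h(33,21)=(33*31+21)%997=47 h(61,85)=(61*31+85)%997=979 h(26,50)=(26*31+50)%997=856 -> [47, 979, 856]
  L2: h(47,979)=(47*31+979)%997=442 h(856,856)=(856*31+856)%997=473 -> [442, 473]
  L3: h(442,473)=(442*31+473)%997=217 -> [217]
  root = 217 != target 331
Candidate C: set leaf[4] = 73 -> leaves = [33, 39, 61, 85, 73, 50]
  L0: [33, 39, 61, 85, 73, 50]
  L1: h(33,39)=(33*31+39)%997=65 h(61,85)=(61*31+85)%997=979 h(73,50)=(73*31+50)%997=319 -> [65, 979, 319]
  L2: h(65,979)=(65*31+979)%997=3 h(319,319)=(319*31+319)%997=238 -> [3, 238]
  L3: h(3,238)=(3*31+238)%997=331 -> [331]
  root = 331 == target 331  ** MATCH **
Candidate C produces the target root.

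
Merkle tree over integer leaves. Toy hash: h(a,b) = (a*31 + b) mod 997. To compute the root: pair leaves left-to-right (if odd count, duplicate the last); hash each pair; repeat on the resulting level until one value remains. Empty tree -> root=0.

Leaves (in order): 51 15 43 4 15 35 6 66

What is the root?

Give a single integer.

Answer: 740

Derivation:
L0: [51, 15, 43, 4, 15, 35, 6, 66]
L1: h(51,15)=(51*31+15)%997=599 h(43,4)=(43*31+4)%997=340 h(15,35)=(15*31+35)%997=500 h(6,66)=(6*31+66)%997=252 -> [599, 340, 500, 252]
L2: h(599,340)=(599*31+340)%997=963 h(500,252)=(500*31+252)%997=797 -> [963, 797]
L3: h(963,797)=(963*31+797)%997=740 -> [740]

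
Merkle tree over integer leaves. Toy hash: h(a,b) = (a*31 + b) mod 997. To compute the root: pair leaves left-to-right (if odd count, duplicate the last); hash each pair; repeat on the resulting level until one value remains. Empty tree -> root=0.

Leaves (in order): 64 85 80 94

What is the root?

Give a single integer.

Answer: 911

Derivation:
L0: [64, 85, 80, 94]
L1: h(64,85)=(64*31+85)%997=75 h(80,94)=(80*31+94)%997=580 -> [75, 580]
L2: h(75,580)=(75*31+580)%997=911 -> [911]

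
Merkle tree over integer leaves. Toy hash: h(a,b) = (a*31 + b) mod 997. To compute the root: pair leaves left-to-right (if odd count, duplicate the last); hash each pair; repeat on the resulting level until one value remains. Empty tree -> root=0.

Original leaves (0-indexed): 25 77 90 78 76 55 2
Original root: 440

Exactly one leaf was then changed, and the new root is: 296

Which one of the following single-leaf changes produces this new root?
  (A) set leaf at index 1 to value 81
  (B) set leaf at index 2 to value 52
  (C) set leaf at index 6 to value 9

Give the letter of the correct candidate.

Original leaves: [25, 77, 90, 78, 76, 55, 2]
Target new root: 296
Try each candidate change and compute the resulting root:
Candidate A: set leaf[1] = 81 -> leaves = [25, 81, 90, 78, 76, 55, 2]
  L0: [25, 81, 90, 78, 76, 55, 2]
  L1: h(25,81)=(25*31+81)%997=856 h(90,78)=(90*31+78)%997=874 h(76,55)=(76*31+55)%997=417 h(2,2)=(2*31+2)%997=64 -> [856, 874, 417, 64]
  L2: h(856,874)=(856*31+874)%997=491 h(417,64)=(417*31+64)%997=30 -> [491, 30]
  L3: h(491,30)=(491*31+30)%997=296 -> [296]
  root = 296 == target 296  ** MATCH **
Candidate B: set leaf[2] = 52 -> leaves = [25, 77, 52, 78, 76, 55, 2]
  L0: [25, 77, 52, 78, 76, 55, 2]
  L1: h(25,77)=(25*31+77)%997=852 h(52,78)=(52*31+78)%997=693 h(76,55)=(76*31+55)%997=417 h(2,2)=(2*31+2)%997=64 -> [852, 693, 417, 64]
  L2: h(852,693)=(852*31+693)%997=186 h(417,64)=(417*31+64)%997=30 -> [186, 30]
  L3: h(186,30)=(186*31+30)%997=811 -> [811]
  root = 811 != target 296
Candidate C: set leaf[6] = 9 -> leaves = [25, 77, 90, 78, 76, 55, 9]
  L0: [25, 77, 90, 78, 76, 55, 9]
  L1: h(25,77)=(25*31+77)%997=852 h(90,78)=(90*31+78)%997=874 h(76,55)=(76*31+55)%997=417 h(9,9)=(9*31+9)%997=288 -> [852, 874, 417, 288]
  L2: h(852,874)=(852*31+874)%997=367 h(417,288)=(417*31+288)%997=254 -> [367, 254]
  L3: h(367,254)=(367*31+254)%997=664 -> [664]
  root = 664 != target 296
Candidate A produces the target root.

Answer: A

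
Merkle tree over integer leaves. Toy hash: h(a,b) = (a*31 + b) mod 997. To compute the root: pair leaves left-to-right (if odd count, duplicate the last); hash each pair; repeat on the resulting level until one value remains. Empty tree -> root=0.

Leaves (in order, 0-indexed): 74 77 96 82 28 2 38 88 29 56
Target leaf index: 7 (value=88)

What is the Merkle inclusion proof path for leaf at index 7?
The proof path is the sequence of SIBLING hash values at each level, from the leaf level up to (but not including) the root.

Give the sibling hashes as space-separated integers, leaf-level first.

Answer: 38 870 787 860

Derivation:
L0 (leaves): [74, 77, 96, 82, 28, 2, 38, 88, 29, 56], target index=7
L1: h(74,77)=(74*31+77)%997=377 [pair 0] h(96,82)=(96*31+82)%997=67 [pair 1] h(28,2)=(28*31+2)%997=870 [pair 2] h(38,88)=(38*31+88)%997=269 [pair 3] h(29,56)=(29*31+56)%997=955 [pair 4] -> [377, 67, 870, 269, 955]
  Sibling for proof at L0: 38
L2: h(377,67)=(377*31+67)%997=787 [pair 0] h(870,269)=(870*31+269)%997=320 [pair 1] h(955,955)=(955*31+955)%997=650 [pair 2] -> [787, 320, 650]
  Sibling for proof at L1: 870
L3: h(787,320)=(787*31+320)%997=789 [pair 0] h(650,650)=(650*31+650)%997=860 [pair 1] -> [789, 860]
  Sibling for proof at L2: 787
L4: h(789,860)=(789*31+860)%997=394 [pair 0] -> [394]
  Sibling for proof at L3: 860
Root: 394
Proof path (sibling hashes from leaf to root): [38, 870, 787, 860]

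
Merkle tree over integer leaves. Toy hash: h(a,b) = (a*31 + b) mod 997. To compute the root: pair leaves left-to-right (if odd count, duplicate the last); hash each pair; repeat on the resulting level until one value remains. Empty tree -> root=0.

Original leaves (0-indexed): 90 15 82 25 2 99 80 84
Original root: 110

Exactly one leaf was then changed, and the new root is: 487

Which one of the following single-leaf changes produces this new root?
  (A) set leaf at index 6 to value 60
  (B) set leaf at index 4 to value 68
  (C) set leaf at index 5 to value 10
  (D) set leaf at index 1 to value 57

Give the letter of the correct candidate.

Original leaves: [90, 15, 82, 25, 2, 99, 80, 84]
Target new root: 487
Try each candidate change and compute the resulting root:
Candidate A: set leaf[6] = 60 -> leaves = [90, 15, 82, 25, 2, 99, 60, 84]
  L0: [90, 15, 82, 25, 2, 99, 60, 84]
  L1: h(90,15)=(90*31+15)%997=811 h(82,25)=(82*31+25)%997=573 h(2,99)=(2*31+99)%997=161 h(60,84)=(60*31+84)%997=947 -> [811, 573, 161, 947]
  L2: h(811,573)=(811*31+573)%997=789 h(161,947)=(161*31+947)%997=953 -> [789, 953]
  L3: h(789,953)=(789*31+953)%997=487 -> [487]
  root = 487 == target 487  ** MATCH **
Candidate B: set leaf[4] = 68 -> leaves = [90, 15, 82, 25, 68, 99, 80, 84]
  L0: [90, 15, 82, 25, 68, 99, 80, 84]
  L1: h(90,15)=(90*31+15)%997=811 h(82,25)=(82*31+25)%997=573 h(68,99)=(68*31+99)%997=213 h(80,84)=(80*31+84)%997=570 -> [811, 573, 213, 570]
  L2: h(811,573)=(811*31+573)%997=789 h(213,570)=(213*31+570)%997=194 -> [789, 194]
  L3: h(789,194)=(789*31+194)%997=725 -> [725]
  root = 725 != target 487
Candidate C: set leaf[5] = 10 -> leaves = [90, 15, 82, 25, 2, 10, 80, 84]
  L0: [90, 15, 82, 25, 2, 10, 80, 84]
  L1: h(90,15)=(90*31+15)%997=811 h(82,25)=(82*31+25)%997=573 h(2,10)=(2*31+10)%997=72 h(80,84)=(80*31+84)%997=570 -> [811, 573, 72, 570]
  L2: h(811,573)=(811*31+573)%997=789 h(72,570)=(72*31+570)%997=808 -> [789, 808]
  L3: h(789,808)=(789*31+808)%997=342 -> [342]
  root = 342 != target 487
Candidate D: set leaf[1] = 57 -> leaves = [90, 57, 82, 25, 2, 99, 80, 84]
  L0: [90, 57, 82, 25, 2, 99, 80, 84]
  L1: h(90,57)=(90*31+57)%997=853 h(82,25)=(82*31+25)%997=573 h(2,99)=(2*31+99)%997=161 h(80,84)=(80*31+84)%997=570 -> [853, 573, 161, 570]
  L2: h(853,573)=(853*31+573)%997=97 h(161,570)=(161*31+570)%997=576 -> [97, 576]
  L3: h(97,576)=(97*31+576)%997=592 -> [592]
  root = 592 != target 487
Candidate A produces the target root.

Answer: A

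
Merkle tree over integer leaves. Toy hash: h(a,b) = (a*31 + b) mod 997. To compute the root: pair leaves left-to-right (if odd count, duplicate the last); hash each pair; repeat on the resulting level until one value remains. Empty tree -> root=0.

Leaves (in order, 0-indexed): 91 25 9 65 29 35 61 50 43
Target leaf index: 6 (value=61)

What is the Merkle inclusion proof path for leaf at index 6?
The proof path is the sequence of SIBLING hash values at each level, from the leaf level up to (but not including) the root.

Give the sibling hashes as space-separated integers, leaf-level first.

Answer: 50 934 834 263

Derivation:
L0 (leaves): [91, 25, 9, 65, 29, 35, 61, 50, 43], target index=6
L1: h(91,25)=(91*31+25)%997=852 [pair 0] h(9,65)=(9*31+65)%997=344 [pair 1] h(29,35)=(29*31+35)%997=934 [pair 2] h(61,50)=(61*31+50)%997=944 [pair 3] h(43,43)=(43*31+43)%997=379 [pair 4] -> [852, 344, 934, 944, 379]
  Sibling for proof at L0: 50
L2: h(852,344)=(852*31+344)%997=834 [pair 0] h(934,944)=(934*31+944)%997=985 [pair 1] h(379,379)=(379*31+379)%997=164 [pair 2] -> [834, 985, 164]
  Sibling for proof at L1: 934
L3: h(834,985)=(834*31+985)%997=917 [pair 0] h(164,164)=(164*31+164)%997=263 [pair 1] -> [917, 263]
  Sibling for proof at L2: 834
L4: h(917,263)=(917*31+263)%997=774 [pair 0] -> [774]
  Sibling for proof at L3: 263
Root: 774
Proof path (sibling hashes from leaf to root): [50, 934, 834, 263]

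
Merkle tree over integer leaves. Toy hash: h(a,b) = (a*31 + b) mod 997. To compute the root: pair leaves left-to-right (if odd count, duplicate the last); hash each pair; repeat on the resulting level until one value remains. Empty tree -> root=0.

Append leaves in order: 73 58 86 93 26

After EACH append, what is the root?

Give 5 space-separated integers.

After append 73 (leaves=[73]):
  L0: [73]
  root=73
After append 58 (leaves=[73, 58]):
  L0: [73, 58]
  L1: h(73,58)=(73*31+58)%997=327 -> [327]
  root=327
After append 86 (leaves=[73, 58, 86]):
  L0: [73, 58, 86]
  L1: h(73,58)=(73*31+58)%997=327 h(86,86)=(86*31+86)%997=758 -> [327, 758]
  L2: h(327,758)=(327*31+758)%997=925 -> [925]
  root=925
After append 93 (leaves=[73, 58, 86, 93]):
  L0: [73, 58, 86, 93]
  L1: h(73,58)=(73*31+58)%997=327 h(86,93)=(86*31+93)%997=765 -> [327, 765]
  L2: h(327,765)=(327*31+765)%997=932 -> [932]
  root=932
After append 26 (leaves=[73, 58, 86, 93, 26]):
  L0: [73, 58, 86, 93, 26]
  L1: h(73,58)=(73*31+58)%997=327 h(86,93)=(86*31+93)%997=765 h(26,26)=(26*31+26)%997=832 -> [327, 765, 832]
  L2: h(327,765)=(327*31+765)%997=932 h(832,832)=(832*31+832)%997=702 -> [932, 702]
  L3: h(932,702)=(932*31+702)%997=681 -> [681]
  root=681

Answer: 73 327 925 932 681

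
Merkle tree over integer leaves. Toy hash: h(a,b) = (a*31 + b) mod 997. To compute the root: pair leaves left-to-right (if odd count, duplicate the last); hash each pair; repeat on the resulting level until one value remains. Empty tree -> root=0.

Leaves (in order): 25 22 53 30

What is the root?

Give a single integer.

Answer: 458

Derivation:
L0: [25, 22, 53, 30]
L1: h(25,22)=(25*31+22)%997=797 h(53,30)=(53*31+30)%997=676 -> [797, 676]
L2: h(797,676)=(797*31+676)%997=458 -> [458]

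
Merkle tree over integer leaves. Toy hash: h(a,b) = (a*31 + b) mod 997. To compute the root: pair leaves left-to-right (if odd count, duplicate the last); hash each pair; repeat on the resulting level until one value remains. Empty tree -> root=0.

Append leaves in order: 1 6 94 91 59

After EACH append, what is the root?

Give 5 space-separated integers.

After append 1 (leaves=[1]):
  L0: [1]
  root=1
After append 6 (leaves=[1, 6]):
  L0: [1, 6]
  L1: h(1,6)=(1*31+6)%997=37 -> [37]
  root=37
After append 94 (leaves=[1, 6, 94]):
  L0: [1, 6, 94]
  L1: h(1,6)=(1*31+6)%997=37 h(94,94)=(94*31+94)%997=17 -> [37, 17]
  L2: h(37,17)=(37*31+17)%997=167 -> [167]
  root=167
After append 91 (leaves=[1, 6, 94, 91]):
  L0: [1, 6, 94, 91]
  L1: h(1,6)=(1*31+6)%997=37 h(94,91)=(94*31+91)%997=14 -> [37, 14]
  L2: h(37,14)=(37*31+14)%997=164 -> [164]
  root=164
After append 59 (leaves=[1, 6, 94, 91, 59]):
  L0: [1, 6, 94, 91, 59]
  L1: h(1,6)=(1*31+6)%997=37 h(94,91)=(94*31+91)%997=14 h(59,59)=(59*31+59)%997=891 -> [37, 14, 891]
  L2: h(37,14)=(37*31+14)%997=164 h(891,891)=(891*31+891)%997=596 -> [164, 596]
  L3: h(164,596)=(164*31+596)%997=695 -> [695]
  root=695

Answer: 1 37 167 164 695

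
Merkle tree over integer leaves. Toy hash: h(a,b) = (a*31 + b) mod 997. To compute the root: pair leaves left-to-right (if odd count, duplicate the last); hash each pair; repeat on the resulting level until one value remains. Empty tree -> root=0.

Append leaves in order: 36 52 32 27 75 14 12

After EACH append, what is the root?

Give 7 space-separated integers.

Answer: 36 171 343 338 539 581 620

Derivation:
After append 36 (leaves=[36]):
  L0: [36]
  root=36
After append 52 (leaves=[36, 52]):
  L0: [36, 52]
  L1: h(36,52)=(36*31+52)%997=171 -> [171]
  root=171
After append 32 (leaves=[36, 52, 32]):
  L0: [36, 52, 32]
  L1: h(36,52)=(36*31+52)%997=171 h(32,32)=(32*31+32)%997=27 -> [171, 27]
  L2: h(171,27)=(171*31+27)%997=343 -> [343]
  root=343
After append 27 (leaves=[36, 52, 32, 27]):
  L0: [36, 52, 32, 27]
  L1: h(36,52)=(36*31+52)%997=171 h(32,27)=(32*31+27)%997=22 -> [171, 22]
  L2: h(171,22)=(171*31+22)%997=338 -> [338]
  root=338
After append 75 (leaves=[36, 52, 32, 27, 75]):
  L0: [36, 52, 32, 27, 75]
  L1: h(36,52)=(36*31+52)%997=171 h(32,27)=(32*31+27)%997=22 h(75,75)=(75*31+75)%997=406 -> [171, 22, 406]
  L2: h(171,22)=(171*31+22)%997=338 h(406,406)=(406*31+406)%997=31 -> [338, 31]
  L3: h(338,31)=(338*31+31)%997=539 -> [539]
  root=539
After append 14 (leaves=[36, 52, 32, 27, 75, 14]):
  L0: [36, 52, 32, 27, 75, 14]
  L1: h(36,52)=(36*31+52)%997=171 h(32,27)=(32*31+27)%997=22 h(75,14)=(75*31+14)%997=345 -> [171, 22, 345]
  L2: h(171,22)=(171*31+22)%997=338 h(345,345)=(345*31+345)%997=73 -> [338, 73]
  L3: h(338,73)=(338*31+73)%997=581 -> [581]
  root=581
After append 12 (leaves=[36, 52, 32, 27, 75, 14, 12]):
  L0: [36, 52, 32, 27, 75, 14, 12]
  L1: h(36,52)=(36*31+52)%997=171 h(32,27)=(32*31+27)%997=22 h(75,14)=(75*31+14)%997=345 h(12,12)=(12*31+12)%997=384 -> [171, 22, 345, 384]
  L2: h(171,22)=(171*31+22)%997=338 h(345,384)=(345*31+384)%997=112 -> [338, 112]
  L3: h(338,112)=(338*31+112)%997=620 -> [620]
  root=620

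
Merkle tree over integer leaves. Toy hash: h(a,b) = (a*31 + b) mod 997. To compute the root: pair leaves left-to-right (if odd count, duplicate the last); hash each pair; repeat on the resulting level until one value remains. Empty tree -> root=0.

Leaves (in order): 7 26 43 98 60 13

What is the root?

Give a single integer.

Answer: 834

Derivation:
L0: [7, 26, 43, 98, 60, 13]
L1: h(7,26)=(7*31+26)%997=243 h(43,98)=(43*31+98)%997=434 h(60,13)=(60*31+13)%997=876 -> [243, 434, 876]
L2: h(243,434)=(243*31+434)%997=988 h(876,876)=(876*31+876)%997=116 -> [988, 116]
L3: h(988,116)=(988*31+116)%997=834 -> [834]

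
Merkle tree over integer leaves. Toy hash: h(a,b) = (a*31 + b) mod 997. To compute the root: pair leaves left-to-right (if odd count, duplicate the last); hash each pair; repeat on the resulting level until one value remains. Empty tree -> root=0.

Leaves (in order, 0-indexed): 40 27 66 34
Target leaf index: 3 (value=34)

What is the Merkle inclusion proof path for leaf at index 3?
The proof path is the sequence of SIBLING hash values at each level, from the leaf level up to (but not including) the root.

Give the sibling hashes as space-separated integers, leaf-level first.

L0 (leaves): [40, 27, 66, 34], target index=3
L1: h(40,27)=(40*31+27)%997=270 [pair 0] h(66,34)=(66*31+34)%997=86 [pair 1] -> [270, 86]
  Sibling for proof at L0: 66
L2: h(270,86)=(270*31+86)%997=480 [pair 0] -> [480]
  Sibling for proof at L1: 270
Root: 480
Proof path (sibling hashes from leaf to root): [66, 270]

Answer: 66 270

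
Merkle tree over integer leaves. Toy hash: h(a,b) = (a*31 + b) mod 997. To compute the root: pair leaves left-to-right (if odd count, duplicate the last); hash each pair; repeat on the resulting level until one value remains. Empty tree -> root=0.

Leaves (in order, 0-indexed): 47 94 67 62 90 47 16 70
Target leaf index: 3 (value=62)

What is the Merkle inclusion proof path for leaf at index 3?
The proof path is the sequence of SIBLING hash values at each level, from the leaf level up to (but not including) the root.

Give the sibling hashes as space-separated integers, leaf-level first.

L0 (leaves): [47, 94, 67, 62, 90, 47, 16, 70], target index=3
L1: h(47,94)=(47*31+94)%997=554 [pair 0] h(67,62)=(67*31+62)%997=145 [pair 1] h(90,47)=(90*31+47)%997=843 [pair 2] h(16,70)=(16*31+70)%997=566 [pair 3] -> [554, 145, 843, 566]
  Sibling for proof at L0: 67
L2: h(554,145)=(554*31+145)%997=370 [pair 0] h(843,566)=(843*31+566)%997=777 [pair 1] -> [370, 777]
  Sibling for proof at L1: 554
L3: h(370,777)=(370*31+777)%997=283 [pair 0] -> [283]
  Sibling for proof at L2: 777
Root: 283
Proof path (sibling hashes from leaf to root): [67, 554, 777]

Answer: 67 554 777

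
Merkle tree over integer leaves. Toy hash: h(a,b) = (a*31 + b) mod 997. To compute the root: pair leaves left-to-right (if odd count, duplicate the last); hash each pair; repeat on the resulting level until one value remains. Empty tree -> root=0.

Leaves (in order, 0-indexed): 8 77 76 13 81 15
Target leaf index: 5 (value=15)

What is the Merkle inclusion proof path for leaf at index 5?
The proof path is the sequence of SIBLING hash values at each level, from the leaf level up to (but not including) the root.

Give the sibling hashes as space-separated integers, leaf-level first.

Answer: 81 532 480

Derivation:
L0 (leaves): [8, 77, 76, 13, 81, 15], target index=5
L1: h(8,77)=(8*31+77)%997=325 [pair 0] h(76,13)=(76*31+13)%997=375 [pair 1] h(81,15)=(81*31+15)%997=532 [pair 2] -> [325, 375, 532]
  Sibling for proof at L0: 81
L2: h(325,375)=(325*31+375)%997=480 [pair 0] h(532,532)=(532*31+532)%997=75 [pair 1] -> [480, 75]
  Sibling for proof at L1: 532
L3: h(480,75)=(480*31+75)%997=0 [pair 0] -> [0]
  Sibling for proof at L2: 480
Root: 0
Proof path (sibling hashes from leaf to root): [81, 532, 480]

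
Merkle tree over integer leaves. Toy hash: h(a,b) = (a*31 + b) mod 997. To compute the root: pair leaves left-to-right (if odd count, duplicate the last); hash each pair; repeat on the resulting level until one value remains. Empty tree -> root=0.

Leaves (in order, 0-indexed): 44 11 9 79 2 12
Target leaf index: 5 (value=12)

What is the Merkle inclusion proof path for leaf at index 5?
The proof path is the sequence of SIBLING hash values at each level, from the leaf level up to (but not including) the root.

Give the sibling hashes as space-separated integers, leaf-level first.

L0 (leaves): [44, 11, 9, 79, 2, 12], target index=5
L1: h(44,11)=(44*31+11)%997=378 [pair 0] h(9,79)=(9*31+79)%997=358 [pair 1] h(2,12)=(2*31+12)%997=74 [pair 2] -> [378, 358, 74]
  Sibling for proof at L0: 2
L2: h(378,358)=(378*31+358)%997=112 [pair 0] h(74,74)=(74*31+74)%997=374 [pair 1] -> [112, 374]
  Sibling for proof at L1: 74
L3: h(112,374)=(112*31+374)%997=855 [pair 0] -> [855]
  Sibling for proof at L2: 112
Root: 855
Proof path (sibling hashes from leaf to root): [2, 74, 112]

Answer: 2 74 112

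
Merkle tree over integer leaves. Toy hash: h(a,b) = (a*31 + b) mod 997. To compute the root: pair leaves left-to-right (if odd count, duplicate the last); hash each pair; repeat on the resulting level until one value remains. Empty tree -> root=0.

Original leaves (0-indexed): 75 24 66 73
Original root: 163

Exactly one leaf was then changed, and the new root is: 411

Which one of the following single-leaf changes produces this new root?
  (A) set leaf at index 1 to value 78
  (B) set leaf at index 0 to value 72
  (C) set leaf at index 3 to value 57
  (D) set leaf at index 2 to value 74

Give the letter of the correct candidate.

Original leaves: [75, 24, 66, 73]
Target new root: 411
Try each candidate change and compute the resulting root:
Candidate A: set leaf[1] = 78 -> leaves = [75, 78, 66, 73]
  L0: [75, 78, 66, 73]
  L1: h(75,78)=(75*31+78)%997=409 h(66,73)=(66*31+73)%997=125 -> [409, 125]
  L2: h(409,125)=(409*31+125)%997=840 -> [840]
  root = 840 != target 411
Candidate B: set leaf[0] = 72 -> leaves = [72, 24, 66, 73]
  L0: [72, 24, 66, 73]
  L1: h(72,24)=(72*31+24)%997=262 h(66,73)=(66*31+73)%997=125 -> [262, 125]
  L2: h(262,125)=(262*31+125)%997=271 -> [271]
  root = 271 != target 411
Candidate C: set leaf[3] = 57 -> leaves = [75, 24, 66, 57]
  L0: [75, 24, 66, 57]
  L1: h(75,24)=(75*31+24)%997=355 h(66,57)=(66*31+57)%997=109 -> [355, 109]
  L2: h(355,109)=(355*31+109)%997=147 -> [147]
  root = 147 != target 411
Candidate D: set leaf[2] = 74 -> leaves = [75, 24, 74, 73]
  L0: [75, 24, 74, 73]
  L1: h(75,24)=(75*31+24)%997=355 h(74,73)=(74*31+73)%997=373 -> [355, 373]
  L2: h(355,373)=(355*31+373)%997=411 -> [411]
  root = 411 == target 411  ** MATCH **
Candidate D produces the target root.

Answer: D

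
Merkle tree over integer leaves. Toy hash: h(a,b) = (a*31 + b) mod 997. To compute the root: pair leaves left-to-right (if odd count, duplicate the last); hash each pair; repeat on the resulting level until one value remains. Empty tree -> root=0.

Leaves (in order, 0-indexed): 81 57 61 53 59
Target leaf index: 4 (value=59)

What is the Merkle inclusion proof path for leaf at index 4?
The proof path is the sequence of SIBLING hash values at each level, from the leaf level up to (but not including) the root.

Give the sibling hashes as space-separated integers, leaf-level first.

Answer: 59 891 795

Derivation:
L0 (leaves): [81, 57, 61, 53, 59], target index=4
L1: h(81,57)=(81*31+57)%997=574 [pair 0] h(61,53)=(61*31+53)%997=947 [pair 1] h(59,59)=(59*31+59)%997=891 [pair 2] -> [574, 947, 891]
  Sibling for proof at L0: 59
L2: h(574,947)=(574*31+947)%997=795 [pair 0] h(891,891)=(891*31+891)%997=596 [pair 1] -> [795, 596]
  Sibling for proof at L1: 891
L3: h(795,596)=(795*31+596)%997=316 [pair 0] -> [316]
  Sibling for proof at L2: 795
Root: 316
Proof path (sibling hashes from leaf to root): [59, 891, 795]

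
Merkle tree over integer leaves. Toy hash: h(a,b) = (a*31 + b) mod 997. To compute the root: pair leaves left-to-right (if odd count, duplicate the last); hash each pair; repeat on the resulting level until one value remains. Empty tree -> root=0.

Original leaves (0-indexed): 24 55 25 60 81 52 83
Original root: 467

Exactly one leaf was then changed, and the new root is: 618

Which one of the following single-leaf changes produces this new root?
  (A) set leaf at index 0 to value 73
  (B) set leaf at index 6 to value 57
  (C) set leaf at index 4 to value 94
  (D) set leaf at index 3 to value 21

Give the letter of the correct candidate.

Answer: A

Derivation:
Original leaves: [24, 55, 25, 60, 81, 52, 83]
Target new root: 618
Try each candidate change and compute the resulting root:
Candidate A: set leaf[0] = 73 -> leaves = [73, 55, 25, 60, 81, 52, 83]
  L0: [73, 55, 25, 60, 81, 52, 83]
  L1: h(73,55)=(73*31+55)%997=324 h(25,60)=(25*31+60)%997=835 h(81,52)=(81*31+52)%997=569 h(83,83)=(83*31+83)%997=662 -> [324, 835, 569, 662]
  L2: h(324,835)=(324*31+835)%997=909 h(569,662)=(569*31+662)%997=355 -> [909, 355]
  L3: h(909,355)=(909*31+355)%997=618 -> [618]
  root = 618 == target 618  ** MATCH **
Candidate B: set leaf[6] = 57 -> leaves = [24, 55, 25, 60, 81, 52, 57]
  L0: [24, 55, 25, 60, 81, 52, 57]
  L1: h(24,55)=(24*31+55)%997=799 h(25,60)=(25*31+60)%997=835 h(81,52)=(81*31+52)%997=569 h(57,57)=(57*31+57)%997=827 -> [799, 835, 569, 827]
  L2: h(799,835)=(799*31+835)%997=679 h(569,827)=(569*31+827)%997=520 -> [679, 520]
  L3: h(679,520)=(679*31+520)%997=632 -> [632]
  root = 632 != target 618
Candidate C: set leaf[4] = 94 -> leaves = [24, 55, 25, 60, 94, 52, 83]
  L0: [24, 55, 25, 60, 94, 52, 83]
  L1: h(24,55)=(24*31+55)%997=799 h(25,60)=(25*31+60)%997=835 h(94,52)=(94*31+52)%997=972 h(83,83)=(83*31+83)%997=662 -> [799, 835, 972, 662]
  L2: h(799,835)=(799*31+835)%997=679 h(972,662)=(972*31+662)%997=884 -> [679, 884]
  L3: h(679,884)=(679*31+884)%997=996 -> [996]
  root = 996 != target 618
Candidate D: set leaf[3] = 21 -> leaves = [24, 55, 25, 21, 81, 52, 83]
  L0: [24, 55, 25, 21, 81, 52, 83]
  L1: h(24,55)=(24*31+55)%997=799 h(25,21)=(25*31+21)%997=796 h(81,52)=(81*31+52)%997=569 h(83,83)=(83*31+83)%997=662 -> [799, 796, 569, 662]
  L2: h(799,796)=(799*31+796)%997=640 h(569,662)=(569*31+662)%997=355 -> [640, 355]
  L3: h(640,355)=(640*31+355)%997=255 -> [255]
  root = 255 != target 618
Candidate A produces the target root.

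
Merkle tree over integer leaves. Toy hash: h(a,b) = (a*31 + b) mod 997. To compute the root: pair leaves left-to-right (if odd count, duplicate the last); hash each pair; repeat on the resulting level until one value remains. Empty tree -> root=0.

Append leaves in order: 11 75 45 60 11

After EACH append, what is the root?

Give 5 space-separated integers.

After append 11 (leaves=[11]):
  L0: [11]
  root=11
After append 75 (leaves=[11, 75]):
  L0: [11, 75]
  L1: h(11,75)=(11*31+75)%997=416 -> [416]
  root=416
After append 45 (leaves=[11, 75, 45]):
  L0: [11, 75, 45]
  L1: h(11,75)=(11*31+75)%997=416 h(45,45)=(45*31+45)%997=443 -> [416, 443]
  L2: h(416,443)=(416*31+443)%997=378 -> [378]
  root=378
After append 60 (leaves=[11, 75, 45, 60]):
  L0: [11, 75, 45, 60]
  L1: h(11,75)=(11*31+75)%997=416 h(45,60)=(45*31+60)%997=458 -> [416, 458]
  L2: h(416,458)=(416*31+458)%997=393 -> [393]
  root=393
After append 11 (leaves=[11, 75, 45, 60, 11]):
  L0: [11, 75, 45, 60, 11]
  L1: h(11,75)=(11*31+75)%997=416 h(45,60)=(45*31+60)%997=458 h(11,11)=(11*31+11)%997=352 -> [416, 458, 352]
  L2: h(416,458)=(416*31+458)%997=393 h(352,352)=(352*31+352)%997=297 -> [393, 297]
  L3: h(393,297)=(393*31+297)%997=516 -> [516]
  root=516

Answer: 11 416 378 393 516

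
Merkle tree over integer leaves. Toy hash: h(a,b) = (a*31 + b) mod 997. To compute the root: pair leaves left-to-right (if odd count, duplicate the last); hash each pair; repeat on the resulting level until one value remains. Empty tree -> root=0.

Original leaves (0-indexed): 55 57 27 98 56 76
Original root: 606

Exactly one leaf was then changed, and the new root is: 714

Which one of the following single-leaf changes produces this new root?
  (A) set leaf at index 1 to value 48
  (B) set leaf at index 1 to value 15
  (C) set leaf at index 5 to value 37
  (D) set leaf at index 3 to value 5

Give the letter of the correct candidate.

Original leaves: [55, 57, 27, 98, 56, 76]
Target new root: 714
Try each candidate change and compute the resulting root:
Candidate A: set leaf[1] = 48 -> leaves = [55, 48, 27, 98, 56, 76]
  L0: [55, 48, 27, 98, 56, 76]
  L1: h(55,48)=(55*31+48)%997=756 h(27,98)=(27*31+98)%997=935 h(56,76)=(56*31+76)%997=815 -> [756, 935, 815]
  L2: h(756,935)=(756*31+935)%997=443 h(815,815)=(815*31+815)%997=158 -> [443, 158]
  L3: h(443,158)=(443*31+158)%997=930 -> [930]
  root = 930 != target 714
Candidate B: set leaf[1] = 15 -> leaves = [55, 15, 27, 98, 56, 76]
  L0: [55, 15, 27, 98, 56, 76]
  L1: h(55,15)=(55*31+15)%997=723 h(27,98)=(27*31+98)%997=935 h(56,76)=(56*31+76)%997=815 -> [723, 935, 815]
  L2: h(723,935)=(723*31+935)%997=417 h(815,815)=(815*31+815)%997=158 -> [417, 158]
  L3: h(417,158)=(417*31+158)%997=124 -> [124]
  root = 124 != target 714
Candidate C: set leaf[5] = 37 -> leaves = [55, 57, 27, 98, 56, 37]
  L0: [55, 57, 27, 98, 56, 37]
  L1: h(55,57)=(55*31+57)%997=765 h(27,98)=(27*31+98)%997=935 h(56,37)=(56*31+37)%997=776 -> [765, 935, 776]
  L2: h(765,935)=(765*31+935)%997=722 h(776,776)=(776*31+776)%997=904 -> [722, 904]
  L3: h(722,904)=(722*31+904)%997=355 -> [355]
  root = 355 != target 714
Candidate D: set leaf[3] = 5 -> leaves = [55, 57, 27, 5, 56, 76]
  L0: [55, 57, 27, 5, 56, 76]
  L1: h(55,57)=(55*31+57)%997=765 h(27,5)=(27*31+5)%997=842 h(56,76)=(56*31+76)%997=815 -> [765, 842, 815]
  L2: h(765,842)=(765*31+842)%997=629 h(815,815)=(815*31+815)%997=158 -> [629, 158]
  L3: h(629,158)=(629*31+158)%997=714 -> [714]
  root = 714 == target 714  ** MATCH **
Candidate D produces the target root.

Answer: D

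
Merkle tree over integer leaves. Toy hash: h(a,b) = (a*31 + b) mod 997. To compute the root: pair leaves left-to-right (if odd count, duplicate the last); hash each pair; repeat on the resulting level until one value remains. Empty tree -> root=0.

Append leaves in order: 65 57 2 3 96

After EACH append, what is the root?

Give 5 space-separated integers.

After append 65 (leaves=[65]):
  L0: [65]
  root=65
After append 57 (leaves=[65, 57]):
  L0: [65, 57]
  L1: h(65,57)=(65*31+57)%997=78 -> [78]
  root=78
After append 2 (leaves=[65, 57, 2]):
  L0: [65, 57, 2]
  L1: h(65,57)=(65*31+57)%997=78 h(2,2)=(2*31+2)%997=64 -> [78, 64]
  L2: h(78,64)=(78*31+64)%997=488 -> [488]
  root=488
After append 3 (leaves=[65, 57, 2, 3]):
  L0: [65, 57, 2, 3]
  L1: h(65,57)=(65*31+57)%997=78 h(2,3)=(2*31+3)%997=65 -> [78, 65]
  L2: h(78,65)=(78*31+65)%997=489 -> [489]
  root=489
After append 96 (leaves=[65, 57, 2, 3, 96]):
  L0: [65, 57, 2, 3, 96]
  L1: h(65,57)=(65*31+57)%997=78 h(2,3)=(2*31+3)%997=65 h(96,96)=(96*31+96)%997=81 -> [78, 65, 81]
  L2: h(78,65)=(78*31+65)%997=489 h(81,81)=(81*31+81)%997=598 -> [489, 598]
  L3: h(489,598)=(489*31+598)%997=802 -> [802]
  root=802

Answer: 65 78 488 489 802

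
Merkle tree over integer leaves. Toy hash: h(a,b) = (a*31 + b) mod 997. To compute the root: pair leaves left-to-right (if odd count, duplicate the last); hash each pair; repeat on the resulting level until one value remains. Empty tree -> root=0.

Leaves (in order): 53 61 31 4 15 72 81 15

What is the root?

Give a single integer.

Answer: 705

Derivation:
L0: [53, 61, 31, 4, 15, 72, 81, 15]
L1: h(53,61)=(53*31+61)%997=707 h(31,4)=(31*31+4)%997=965 h(15,72)=(15*31+72)%997=537 h(81,15)=(81*31+15)%997=532 -> [707, 965, 537, 532]
L2: h(707,965)=(707*31+965)%997=948 h(537,532)=(537*31+532)%997=230 -> [948, 230]
L3: h(948,230)=(948*31+230)%997=705 -> [705]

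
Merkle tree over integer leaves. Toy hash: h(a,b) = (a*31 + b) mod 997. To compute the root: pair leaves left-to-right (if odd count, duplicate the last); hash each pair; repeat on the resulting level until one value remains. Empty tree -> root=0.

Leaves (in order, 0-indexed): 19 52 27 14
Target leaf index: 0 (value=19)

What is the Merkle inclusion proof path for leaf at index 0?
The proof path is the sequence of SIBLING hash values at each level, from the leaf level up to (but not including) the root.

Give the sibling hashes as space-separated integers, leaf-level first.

Answer: 52 851

Derivation:
L0 (leaves): [19, 52, 27, 14], target index=0
L1: h(19,52)=(19*31+52)%997=641 [pair 0] h(27,14)=(27*31+14)%997=851 [pair 1] -> [641, 851]
  Sibling for proof at L0: 52
L2: h(641,851)=(641*31+851)%997=782 [pair 0] -> [782]
  Sibling for proof at L1: 851
Root: 782
Proof path (sibling hashes from leaf to root): [52, 851]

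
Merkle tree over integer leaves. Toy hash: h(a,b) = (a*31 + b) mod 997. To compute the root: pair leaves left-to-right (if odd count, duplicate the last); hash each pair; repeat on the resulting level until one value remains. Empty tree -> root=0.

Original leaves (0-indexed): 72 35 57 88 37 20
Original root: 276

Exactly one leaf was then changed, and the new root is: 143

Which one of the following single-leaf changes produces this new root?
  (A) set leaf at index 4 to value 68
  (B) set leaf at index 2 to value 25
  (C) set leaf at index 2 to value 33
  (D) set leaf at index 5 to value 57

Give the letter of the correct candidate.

Answer: C

Derivation:
Original leaves: [72, 35, 57, 88, 37, 20]
Target new root: 143
Try each candidate change and compute the resulting root:
Candidate A: set leaf[4] = 68 -> leaves = [72, 35, 57, 88, 68, 20]
  L0: [72, 35, 57, 88, 68, 20]
  L1: h(72,35)=(72*31+35)%997=273 h(57,88)=(57*31+88)%997=858 h(68,20)=(68*31+20)%997=134 -> [273, 858, 134]
  L2: h(273,858)=(273*31+858)%997=348 h(134,134)=(134*31+134)%997=300 -> [348, 300]
  L3: h(348,300)=(348*31+300)%997=121 -> [121]
  root = 121 != target 143
Candidate B: set leaf[2] = 25 -> leaves = [72, 35, 25, 88, 37, 20]
  L0: [72, 35, 25, 88, 37, 20]
  L1: h(72,35)=(72*31+35)%997=273 h(25,88)=(25*31+88)%997=863 h(37,20)=(37*31+20)%997=170 -> [273, 863, 170]
  L2: h(273,863)=(273*31+863)%997=353 h(170,170)=(170*31+170)%997=455 -> [353, 455]
  L3: h(353,455)=(353*31+455)%997=431 -> [431]
  root = 431 != target 143
Candidate C: set leaf[2] = 33 -> leaves = [72, 35, 33, 88, 37, 20]
  L0: [72, 35, 33, 88, 37, 20]
  L1: h(72,35)=(72*31+35)%997=273 h(33,88)=(33*31+88)%997=114 h(37,20)=(37*31+20)%997=170 -> [273, 114, 170]
  L2: h(273,114)=(273*31+114)%997=601 h(170,170)=(170*31+170)%997=455 -> [601, 455]
  L3: h(601,455)=(601*31+455)%997=143 -> [143]
  root = 143 == target 143  ** MATCH **
Candidate D: set leaf[5] = 57 -> leaves = [72, 35, 57, 88, 37, 57]
  L0: [72, 35, 57, 88, 37, 57]
  L1: h(72,35)=(72*31+35)%997=273 h(57,88)=(57*31+88)%997=858 h(37,57)=(37*31+57)%997=207 -> [273, 858, 207]
  L2: h(273,858)=(273*31+858)%997=348 h(207,207)=(207*31+207)%997=642 -> [348, 642]
  L3: h(348,642)=(348*31+642)%997=463 -> [463]
  root = 463 != target 143
Candidate C produces the target root.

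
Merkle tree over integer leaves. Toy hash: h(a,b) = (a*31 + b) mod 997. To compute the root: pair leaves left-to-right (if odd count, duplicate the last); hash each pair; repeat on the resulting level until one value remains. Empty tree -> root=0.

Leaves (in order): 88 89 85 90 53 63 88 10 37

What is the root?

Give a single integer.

Answer: 967

Derivation:
L0: [88, 89, 85, 90, 53, 63, 88, 10, 37]
L1: h(88,89)=(88*31+89)%997=823 h(85,90)=(85*31+90)%997=731 h(53,63)=(53*31+63)%997=709 h(88,10)=(88*31+10)%997=744 h(37,37)=(37*31+37)%997=187 -> [823, 731, 709, 744, 187]
L2: h(823,731)=(823*31+731)%997=322 h(709,744)=(709*31+744)%997=789 h(187,187)=(187*31+187)%997=2 -> [322, 789, 2]
L3: h(322,789)=(322*31+789)%997=801 h(2,2)=(2*31+2)%997=64 -> [801, 64]
L4: h(801,64)=(801*31+64)%997=967 -> [967]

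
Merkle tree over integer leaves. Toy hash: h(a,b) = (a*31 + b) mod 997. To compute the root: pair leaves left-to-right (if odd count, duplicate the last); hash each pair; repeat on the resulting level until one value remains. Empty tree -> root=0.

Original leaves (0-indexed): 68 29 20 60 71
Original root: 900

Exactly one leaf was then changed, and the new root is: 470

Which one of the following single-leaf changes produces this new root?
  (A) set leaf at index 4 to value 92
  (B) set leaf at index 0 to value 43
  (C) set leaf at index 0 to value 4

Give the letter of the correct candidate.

Original leaves: [68, 29, 20, 60, 71]
Target new root: 470
Try each candidate change and compute the resulting root:
Candidate A: set leaf[4] = 92 -> leaves = [68, 29, 20, 60, 92]
  L0: [68, 29, 20, 60, 92]
  L1: h(68,29)=(68*31+29)%997=143 h(20,60)=(20*31+60)%997=680 h(92,92)=(92*31+92)%997=950 -> [143, 680, 950]
  L2: h(143,680)=(143*31+680)%997=128 h(950,950)=(950*31+950)%997=490 -> [128, 490]
  L3: h(128,490)=(128*31+490)%997=470 -> [470]
  root = 470 == target 470  ** MATCH **
Candidate B: set leaf[0] = 43 -> leaves = [43, 29, 20, 60, 71]
  L0: [43, 29, 20, 60, 71]
  L1: h(43,29)=(43*31+29)%997=365 h(20,60)=(20*31+60)%997=680 h(71,71)=(71*31+71)%997=278 -> [365, 680, 278]
  L2: h(365,680)=(365*31+680)%997=31 h(278,278)=(278*31+278)%997=920 -> [31, 920]
  L3: h(31,920)=(31*31+920)%997=884 -> [884]
  root = 884 != target 470
Candidate C: set leaf[0] = 4 -> leaves = [4, 29, 20, 60, 71]
  L0: [4, 29, 20, 60, 71]
  L1: h(4,29)=(4*31+29)%997=153 h(20,60)=(20*31+60)%997=680 h(71,71)=(71*31+71)%997=278 -> [153, 680, 278]
  L2: h(153,680)=(153*31+680)%997=438 h(278,278)=(278*31+278)%997=920 -> [438, 920]
  L3: h(438,920)=(438*31+920)%997=540 -> [540]
  root = 540 != target 470
Candidate A produces the target root.

Answer: A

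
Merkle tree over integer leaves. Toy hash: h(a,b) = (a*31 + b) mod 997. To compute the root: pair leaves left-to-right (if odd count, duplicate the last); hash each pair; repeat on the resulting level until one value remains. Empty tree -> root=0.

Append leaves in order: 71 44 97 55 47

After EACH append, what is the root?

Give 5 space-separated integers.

Answer: 71 251 915 873 416

Derivation:
After append 71 (leaves=[71]):
  L0: [71]
  root=71
After append 44 (leaves=[71, 44]):
  L0: [71, 44]
  L1: h(71,44)=(71*31+44)%997=251 -> [251]
  root=251
After append 97 (leaves=[71, 44, 97]):
  L0: [71, 44, 97]
  L1: h(71,44)=(71*31+44)%997=251 h(97,97)=(97*31+97)%997=113 -> [251, 113]
  L2: h(251,113)=(251*31+113)%997=915 -> [915]
  root=915
After append 55 (leaves=[71, 44, 97, 55]):
  L0: [71, 44, 97, 55]
  L1: h(71,44)=(71*31+44)%997=251 h(97,55)=(97*31+55)%997=71 -> [251, 71]
  L2: h(251,71)=(251*31+71)%997=873 -> [873]
  root=873
After append 47 (leaves=[71, 44, 97, 55, 47]):
  L0: [71, 44, 97, 55, 47]
  L1: h(71,44)=(71*31+44)%997=251 h(97,55)=(97*31+55)%997=71 h(47,47)=(47*31+47)%997=507 -> [251, 71, 507]
  L2: h(251,71)=(251*31+71)%997=873 h(507,507)=(507*31+507)%997=272 -> [873, 272]
  L3: h(873,272)=(873*31+272)%997=416 -> [416]
  root=416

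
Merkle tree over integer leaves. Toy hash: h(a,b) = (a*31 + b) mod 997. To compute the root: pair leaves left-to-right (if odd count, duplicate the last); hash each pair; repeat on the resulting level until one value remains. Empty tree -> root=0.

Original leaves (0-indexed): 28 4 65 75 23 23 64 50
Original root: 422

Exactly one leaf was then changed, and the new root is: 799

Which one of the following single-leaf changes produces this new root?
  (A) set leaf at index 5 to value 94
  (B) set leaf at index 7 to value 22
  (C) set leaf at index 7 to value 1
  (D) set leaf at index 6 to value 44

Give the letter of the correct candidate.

Answer: D

Derivation:
Original leaves: [28, 4, 65, 75, 23, 23, 64, 50]
Target new root: 799
Try each candidate change and compute the resulting root:
Candidate A: set leaf[5] = 94 -> leaves = [28, 4, 65, 75, 23, 94, 64, 50]
  L0: [28, 4, 65, 75, 23, 94, 64, 50]
  L1: h(28,4)=(28*31+4)%997=872 h(65,75)=(65*31+75)%997=96 h(23,94)=(23*31+94)%997=807 h(64,50)=(64*31+50)%997=40 -> [872, 96, 807, 40]
  L2: h(872,96)=(872*31+96)%997=209 h(807,40)=(807*31+40)%997=132 -> [209, 132]
  L3: h(209,132)=(209*31+132)%997=629 -> [629]
  root = 629 != target 799
Candidate B: set leaf[7] = 22 -> leaves = [28, 4, 65, 75, 23, 23, 64, 22]
  L0: [28, 4, 65, 75, 23, 23, 64, 22]
  L1: h(28,4)=(28*31+4)%997=872 h(65,75)=(65*31+75)%997=96 h(23,23)=(23*31+23)%997=736 h(64,22)=(64*31+22)%997=12 -> [872, 96, 736, 12]
  L2: h(872,96)=(872*31+96)%997=209 h(736,12)=(736*31+12)%997=894 -> [209, 894]
  L3: h(209,894)=(209*31+894)%997=394 -> [394]
  root = 394 != target 799
Candidate C: set leaf[7] = 1 -> leaves = [28, 4, 65, 75, 23, 23, 64, 1]
  L0: [28, 4, 65, 75, 23, 23, 64, 1]
  L1: h(28,4)=(28*31+4)%997=872 h(65,75)=(65*31+75)%997=96 h(23,23)=(23*31+23)%997=736 h(64,1)=(64*31+1)%997=988 -> [872, 96, 736, 988]
  L2: h(872,96)=(872*31+96)%997=209 h(736,988)=(736*31+988)%997=873 -> [209, 873]
  L3: h(209,873)=(209*31+873)%997=373 -> [373]
  root = 373 != target 799
Candidate D: set leaf[6] = 44 -> leaves = [28, 4, 65, 75, 23, 23, 44, 50]
  L0: [28, 4, 65, 75, 23, 23, 44, 50]
  L1: h(28,4)=(28*31+4)%997=872 h(65,75)=(65*31+75)%997=96 h(23,23)=(23*31+23)%997=736 h(44,50)=(44*31+50)%997=417 -> [872, 96, 736, 417]
  L2: h(872,96)=(872*31+96)%997=209 h(736,417)=(736*31+417)%997=302 -> [209, 302]
  L3: h(209,302)=(209*31+302)%997=799 -> [799]
  root = 799 == target 799  ** MATCH **
Candidate D produces the target root.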